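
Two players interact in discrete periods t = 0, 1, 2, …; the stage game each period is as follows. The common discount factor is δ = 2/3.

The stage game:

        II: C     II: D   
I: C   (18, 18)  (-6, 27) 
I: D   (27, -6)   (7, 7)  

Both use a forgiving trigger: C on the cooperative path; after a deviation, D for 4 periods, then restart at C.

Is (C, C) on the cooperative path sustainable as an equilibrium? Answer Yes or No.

Yes

Comparing payoff streams over the 5 periods until play realigns: cooperate → 18(1+δ+…+δ^4); deviate → 27 + 7(δ+…+δ^4).
Cooperation is sustained iff (18−7)(δ+…+δ^4) ≥ 27−18.
δ+…+δ^4 = 2/3·(1−(2/3)^4)/(1−2/3) = 1.6049, and (27−18)/(18−7) = 0.8182.
1.6049 ≥ 0.8182, so cooperation is sustainable.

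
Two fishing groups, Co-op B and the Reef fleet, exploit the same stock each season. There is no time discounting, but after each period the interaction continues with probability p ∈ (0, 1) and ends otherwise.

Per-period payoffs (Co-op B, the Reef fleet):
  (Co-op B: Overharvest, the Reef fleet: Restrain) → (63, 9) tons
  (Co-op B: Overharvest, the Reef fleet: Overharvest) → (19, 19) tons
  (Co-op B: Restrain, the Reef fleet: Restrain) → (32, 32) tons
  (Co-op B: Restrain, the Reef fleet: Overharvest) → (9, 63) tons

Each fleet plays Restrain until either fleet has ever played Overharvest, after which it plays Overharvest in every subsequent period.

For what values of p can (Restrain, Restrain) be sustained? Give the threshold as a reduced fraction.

31/44

With no time discounting, the continuation probability p plays the role of the discount factor.
Grim-trigger IC: 32/(1−p) ≥ 63 + 19p/(1−p) ⇒ p ≥ (63−32)/(63−19) = 31/44.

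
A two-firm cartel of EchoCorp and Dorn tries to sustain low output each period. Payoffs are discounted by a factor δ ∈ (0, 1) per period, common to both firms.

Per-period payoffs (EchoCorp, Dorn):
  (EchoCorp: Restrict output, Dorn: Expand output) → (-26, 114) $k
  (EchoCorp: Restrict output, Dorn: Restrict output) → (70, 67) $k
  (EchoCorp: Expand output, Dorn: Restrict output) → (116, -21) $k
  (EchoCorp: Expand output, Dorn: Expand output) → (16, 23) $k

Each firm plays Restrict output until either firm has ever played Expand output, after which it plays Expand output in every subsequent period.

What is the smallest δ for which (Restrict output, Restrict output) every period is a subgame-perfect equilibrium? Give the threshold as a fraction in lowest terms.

47/91

For EchoCorp: deviation gain 116−70 = 46, per-period punishment loss 70−16 = 54. IC gives δ ≥ 46/100 = 23/50.
For Dorn: gain 47, loss 44 per period, so δ ≥ 47/91.
The tighter constraint is Dorn's, so cooperation needs δ ≥ 47/91.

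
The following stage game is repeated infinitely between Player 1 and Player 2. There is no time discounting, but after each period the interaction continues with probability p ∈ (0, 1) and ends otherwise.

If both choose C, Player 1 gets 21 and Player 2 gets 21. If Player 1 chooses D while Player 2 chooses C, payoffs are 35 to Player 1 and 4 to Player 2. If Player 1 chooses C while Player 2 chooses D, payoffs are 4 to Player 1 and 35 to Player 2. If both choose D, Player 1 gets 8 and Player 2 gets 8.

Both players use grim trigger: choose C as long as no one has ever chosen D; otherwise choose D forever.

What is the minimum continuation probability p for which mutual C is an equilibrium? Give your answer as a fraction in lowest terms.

14/27

With no time discounting, the continuation probability p plays the role of the discount factor.
Grim-trigger IC: 21/(1−p) ≥ 35 + 8p/(1−p) ⇒ p ≥ (35−21)/(35−8) = 14/27.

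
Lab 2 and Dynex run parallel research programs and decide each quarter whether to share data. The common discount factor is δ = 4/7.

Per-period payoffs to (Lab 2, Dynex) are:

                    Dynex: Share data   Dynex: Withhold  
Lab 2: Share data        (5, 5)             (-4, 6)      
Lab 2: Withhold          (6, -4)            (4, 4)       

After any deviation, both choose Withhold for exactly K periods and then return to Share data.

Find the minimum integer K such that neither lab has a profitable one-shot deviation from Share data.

3

IC: δ(1−δ^K)/(1−δ) ≥ (6−5)/(5−4) = 1.
With δ = 4/7: need 1 − δ^K ≥ 1·(1−4/7)/(4/7), i.e. δ^K ≤ 0.2500.
Since (4/7)^2 = 0.3265 and (4/7)^3 = 0.1866, the smallest such K is 3.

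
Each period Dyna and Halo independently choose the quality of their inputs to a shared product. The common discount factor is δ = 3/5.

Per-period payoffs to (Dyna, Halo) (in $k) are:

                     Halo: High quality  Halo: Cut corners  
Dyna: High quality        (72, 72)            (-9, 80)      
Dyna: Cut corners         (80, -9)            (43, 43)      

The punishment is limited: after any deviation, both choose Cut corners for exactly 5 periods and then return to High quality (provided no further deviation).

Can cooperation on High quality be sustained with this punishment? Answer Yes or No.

Yes

IC: δ+…+δ^5 ≥ (80−72)/(72−43) = 8/29.
At δ = 3/5: partial sum = 1.3834 ≥ 0.2759. Cooperation sustainable.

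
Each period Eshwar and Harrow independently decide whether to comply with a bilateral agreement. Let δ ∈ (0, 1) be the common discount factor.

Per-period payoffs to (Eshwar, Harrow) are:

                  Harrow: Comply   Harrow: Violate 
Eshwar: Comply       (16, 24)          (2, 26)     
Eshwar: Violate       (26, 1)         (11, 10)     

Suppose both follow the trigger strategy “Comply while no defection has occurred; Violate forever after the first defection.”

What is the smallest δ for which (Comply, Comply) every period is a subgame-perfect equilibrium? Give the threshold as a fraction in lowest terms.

Eshwar: cooperation gives 16 each period; deviation gives 26 once then 11 forever.
  16/(1−δ) ≥ 26 + 11δ/(1−δ) ⇒ δ ≥ 10/15 = 2/3.
Harrow: cooperation gives 24 each period; deviation gives 26 once then 10 forever.
  δ ≥ 2/16 = 1/8.
Both must hold, so the binding constraint is Eshwar's: δ ≥ 2/3.

2/3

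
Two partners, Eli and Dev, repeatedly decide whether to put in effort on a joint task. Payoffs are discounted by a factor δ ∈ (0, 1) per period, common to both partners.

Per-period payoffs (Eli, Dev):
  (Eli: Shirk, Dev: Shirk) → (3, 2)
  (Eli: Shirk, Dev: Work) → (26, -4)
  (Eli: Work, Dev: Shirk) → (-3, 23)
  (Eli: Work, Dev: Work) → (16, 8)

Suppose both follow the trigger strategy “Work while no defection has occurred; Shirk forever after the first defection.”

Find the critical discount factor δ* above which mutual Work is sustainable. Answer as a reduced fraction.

5/7

Eli's threshold: (26−16)/(26−3) = 10/23.
Dev's threshold: (23−8)/(23−2) = 5/7.
10/23 < 5/7, so Dev binds and δ* = 5/7.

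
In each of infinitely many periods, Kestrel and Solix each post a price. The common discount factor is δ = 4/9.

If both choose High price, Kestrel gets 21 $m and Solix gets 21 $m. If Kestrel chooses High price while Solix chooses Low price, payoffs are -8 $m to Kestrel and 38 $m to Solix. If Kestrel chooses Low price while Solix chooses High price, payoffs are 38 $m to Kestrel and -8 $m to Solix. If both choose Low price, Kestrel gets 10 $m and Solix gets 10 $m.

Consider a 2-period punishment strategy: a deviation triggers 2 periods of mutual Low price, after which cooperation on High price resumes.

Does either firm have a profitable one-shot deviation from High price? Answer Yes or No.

Yes

A one-shot deviation gives 38 now, then 10 for 2 periods, then back to 21.
Gain from deviating: (38−21) today; loss: (21−10) in each of the next 2 periods.
No-deviation condition: (21−10)(δ+…+δ^2) ≥ 38−21, i.e. δ+…+δ^2 ≥ 17/11.
At δ = 4/9: δ+…+δ^2 = 0.6420 < 1.5455.
So cooperation is not sustainable.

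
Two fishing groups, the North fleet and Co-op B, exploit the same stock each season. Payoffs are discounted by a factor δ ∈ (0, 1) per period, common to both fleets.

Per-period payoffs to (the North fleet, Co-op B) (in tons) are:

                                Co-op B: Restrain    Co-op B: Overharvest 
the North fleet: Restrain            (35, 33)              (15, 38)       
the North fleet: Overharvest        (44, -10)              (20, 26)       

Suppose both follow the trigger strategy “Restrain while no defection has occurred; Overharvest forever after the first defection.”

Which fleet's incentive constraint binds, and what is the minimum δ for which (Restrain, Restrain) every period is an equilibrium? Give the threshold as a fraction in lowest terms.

the North fleet's threshold: (44−35)/(44−20) = 3/8.
Co-op B's threshold: (38−33)/(38−26) = 5/12.
3/8 < 5/12, so Co-op B binds and δ* = 5/12.

Co-op B; δ ≥ 5/12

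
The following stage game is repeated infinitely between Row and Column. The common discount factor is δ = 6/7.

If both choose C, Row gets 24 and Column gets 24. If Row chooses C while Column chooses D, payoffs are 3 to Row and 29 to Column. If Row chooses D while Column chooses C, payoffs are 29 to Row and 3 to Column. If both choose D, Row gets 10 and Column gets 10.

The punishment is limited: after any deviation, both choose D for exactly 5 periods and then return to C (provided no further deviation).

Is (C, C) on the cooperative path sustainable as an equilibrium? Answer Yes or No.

IC: δ+…+δ^5 ≥ (29−24)/(24−10) = 5/14.
At δ = 6/7: partial sum = 3.2240 ≥ 0.3571. Cooperation sustainable.

Yes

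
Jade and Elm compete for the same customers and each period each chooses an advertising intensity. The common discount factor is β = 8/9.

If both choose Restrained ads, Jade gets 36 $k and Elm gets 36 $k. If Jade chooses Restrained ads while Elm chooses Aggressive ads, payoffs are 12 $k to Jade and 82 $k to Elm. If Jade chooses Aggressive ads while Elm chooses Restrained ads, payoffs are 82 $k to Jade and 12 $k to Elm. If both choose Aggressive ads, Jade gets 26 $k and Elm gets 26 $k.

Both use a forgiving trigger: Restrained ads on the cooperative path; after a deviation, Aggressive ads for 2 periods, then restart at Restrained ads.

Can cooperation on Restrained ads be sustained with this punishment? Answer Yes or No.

No

Comparing payoff streams over the 3 periods until play realigns: cooperate → 36(1+β+…+β^2); deviate → 82 + 26(β+…+β^2).
Cooperation is sustained iff (36−26)(β+…+β^2) ≥ 82−36.
β+…+β^2 = 8/9·(1−(8/9)^2)/(1−8/9) = 1.6790, and (82−36)/(36−26) = 4.6000.
1.6790 < 4.6000, so cooperation is not sustainable.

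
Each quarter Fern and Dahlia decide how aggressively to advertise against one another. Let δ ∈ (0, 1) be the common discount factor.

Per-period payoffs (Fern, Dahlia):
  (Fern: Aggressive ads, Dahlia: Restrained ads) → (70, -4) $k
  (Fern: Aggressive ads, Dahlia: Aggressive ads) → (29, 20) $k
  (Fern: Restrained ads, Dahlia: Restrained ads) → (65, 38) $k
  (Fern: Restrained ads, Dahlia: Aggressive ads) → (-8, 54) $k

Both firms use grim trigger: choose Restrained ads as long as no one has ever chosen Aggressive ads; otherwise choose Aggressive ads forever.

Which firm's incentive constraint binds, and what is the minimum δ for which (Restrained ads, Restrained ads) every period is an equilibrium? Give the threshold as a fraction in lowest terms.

Fern's threshold: (70−65)/(70−29) = 5/41.
Dahlia's threshold: (54−38)/(54−20) = 8/17.
5/41 < 8/17, so Dahlia binds and δ* = 8/17.

Dahlia; δ ≥ 8/17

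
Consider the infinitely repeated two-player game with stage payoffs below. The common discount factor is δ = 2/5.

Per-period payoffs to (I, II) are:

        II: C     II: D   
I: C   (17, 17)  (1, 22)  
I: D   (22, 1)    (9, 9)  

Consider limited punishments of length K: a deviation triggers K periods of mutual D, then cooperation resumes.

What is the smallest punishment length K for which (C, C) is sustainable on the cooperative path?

4

IC: δ(1−δ^K)/(1−δ) ≥ (22−17)/(17−9) = 5/8.
With δ = 2/5: need 1 − δ^K ≥ 5/8·(1−2/5)/(2/5), i.e. δ^K ≤ 0.0625.
Since (2/5)^3 = 0.0640 and (2/5)^4 = 0.0256, the smallest such K is 4.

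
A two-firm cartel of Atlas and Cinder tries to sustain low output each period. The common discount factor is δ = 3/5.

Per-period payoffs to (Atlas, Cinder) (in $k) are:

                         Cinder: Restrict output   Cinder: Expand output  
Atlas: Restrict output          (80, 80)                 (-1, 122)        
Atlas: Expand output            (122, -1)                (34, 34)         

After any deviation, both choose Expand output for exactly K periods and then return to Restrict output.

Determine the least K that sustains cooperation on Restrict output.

2

IC: δ(1−δ^K)/(1−δ) ≥ (122−80)/(80−34) = 21/23.
With δ = 3/5: need 1 − δ^K ≥ 21/23·(1−3/5)/(3/5), i.e. δ^K ≤ 0.3913.
Since (3/5)^1 = 0.6000 and (3/5)^2 = 0.3600, the smallest such K is 2.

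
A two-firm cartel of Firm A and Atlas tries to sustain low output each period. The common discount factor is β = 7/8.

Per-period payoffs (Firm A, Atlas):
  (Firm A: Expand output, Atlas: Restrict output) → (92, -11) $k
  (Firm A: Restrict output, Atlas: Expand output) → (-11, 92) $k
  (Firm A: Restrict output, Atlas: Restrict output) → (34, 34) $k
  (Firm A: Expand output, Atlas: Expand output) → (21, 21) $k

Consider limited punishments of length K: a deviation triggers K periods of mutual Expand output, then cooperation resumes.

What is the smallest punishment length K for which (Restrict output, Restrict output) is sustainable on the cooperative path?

8

IC: β(1−β^K)/(1−β) ≥ (92−34)/(34−21) = 58/13.
With β = 7/8: need 1 − β^K ≥ 58/13·(1−7/8)/(7/8), i.e. β^K ≤ 0.3626.
Since (7/8)^7 = 0.3927 and (7/8)^8 = 0.3436, the smallest such K is 8.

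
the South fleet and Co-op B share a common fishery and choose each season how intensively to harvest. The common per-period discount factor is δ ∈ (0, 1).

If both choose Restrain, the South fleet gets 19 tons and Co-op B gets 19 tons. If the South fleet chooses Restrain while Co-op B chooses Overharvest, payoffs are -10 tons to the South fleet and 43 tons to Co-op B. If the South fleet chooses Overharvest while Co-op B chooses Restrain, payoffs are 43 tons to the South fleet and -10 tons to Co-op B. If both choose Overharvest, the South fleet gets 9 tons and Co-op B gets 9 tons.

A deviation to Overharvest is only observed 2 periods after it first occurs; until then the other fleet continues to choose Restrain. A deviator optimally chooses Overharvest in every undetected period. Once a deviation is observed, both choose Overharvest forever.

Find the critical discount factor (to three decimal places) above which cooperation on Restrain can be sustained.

0.840

Deviating for the 2 undetected periods gains 43−19 = 24 per period over cooperation, then loses 19−9 = 10 per period forever once punishment starts.
Gain: 24(1 + δ + … + δ^1); loss: 10·δ^2/(1−δ).
No profitable deviation ⇔ 24(1−δ^2) ≤ 10·δ^2, i.e. δ^2 ≥ 24/(24+10) = 12/17.
Hence δ ≥ (12/17)^(1/2) ≈ 0.840.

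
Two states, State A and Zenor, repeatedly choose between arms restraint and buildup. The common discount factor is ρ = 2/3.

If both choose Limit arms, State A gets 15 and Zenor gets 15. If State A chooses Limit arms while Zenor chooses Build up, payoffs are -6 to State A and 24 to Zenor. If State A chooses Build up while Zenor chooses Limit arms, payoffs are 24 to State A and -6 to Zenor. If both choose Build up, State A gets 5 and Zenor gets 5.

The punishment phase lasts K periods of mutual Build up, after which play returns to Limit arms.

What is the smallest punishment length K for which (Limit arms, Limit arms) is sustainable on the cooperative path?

2

No profitable deviation requires (15−5)(ρ+…+ρ^K) ≥ 24−15, i.e. ρ+…+ρ^K ≥ 9/10 ≈ 0.9000.
With ρ = 2/3, the partial sums are K=1: 0.6667, K=2: 1.1111.
K = 2 is the first length at which the sum reaches 0.9000.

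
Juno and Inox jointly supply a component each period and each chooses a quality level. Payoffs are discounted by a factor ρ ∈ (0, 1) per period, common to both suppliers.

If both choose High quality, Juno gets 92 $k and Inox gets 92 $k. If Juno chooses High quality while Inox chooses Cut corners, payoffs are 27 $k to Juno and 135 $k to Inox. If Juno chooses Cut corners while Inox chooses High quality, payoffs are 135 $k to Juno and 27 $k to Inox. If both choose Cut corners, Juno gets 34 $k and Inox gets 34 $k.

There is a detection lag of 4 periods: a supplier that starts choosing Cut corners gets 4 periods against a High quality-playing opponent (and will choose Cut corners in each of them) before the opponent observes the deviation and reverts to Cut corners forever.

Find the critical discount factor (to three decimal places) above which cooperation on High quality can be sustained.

0.808

The best deviation is to choose Cut corners for all 4 undetected periods, earning 135 each, then 34 forever once detected.
Deviation value: 135(1−ρ^4)/(1−ρ) + 34ρ^4/(1−ρ); cooperation value: 92/(1−ρ).
IC: 92 ≥ 135(1−ρ^4) + 34ρ^4 = 135 − 101ρ^4.
So ρ^4 ≥ 43/101, giving ρ ≥ (43/101)^(1/4) ≈ 0.808.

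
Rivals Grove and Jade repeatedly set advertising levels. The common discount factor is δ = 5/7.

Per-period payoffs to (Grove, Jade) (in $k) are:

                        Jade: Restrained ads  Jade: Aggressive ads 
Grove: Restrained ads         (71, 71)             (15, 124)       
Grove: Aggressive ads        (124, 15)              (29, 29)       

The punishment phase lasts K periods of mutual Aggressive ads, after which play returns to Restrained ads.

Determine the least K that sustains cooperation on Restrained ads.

3

No profitable deviation requires (71−29)(δ+…+δ^K) ≥ 124−71, i.e. δ+…+δ^K ≥ 53/42 ≈ 1.2619.
With δ = 5/7, the partial sums are K=1: 0.7143, K=2: 1.2245, K=3: 1.5889.
K = 3 is the first length at which the sum reaches 1.2619.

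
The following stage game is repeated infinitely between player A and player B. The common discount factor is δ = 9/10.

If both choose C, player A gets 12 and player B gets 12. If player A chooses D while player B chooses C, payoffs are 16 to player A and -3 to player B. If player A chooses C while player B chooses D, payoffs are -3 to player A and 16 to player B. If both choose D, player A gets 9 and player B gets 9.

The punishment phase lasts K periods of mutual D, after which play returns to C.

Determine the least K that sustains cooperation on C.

2

IC: δ(1−δ^K)/(1−δ) ≥ (16−12)/(12−9) = 4/3.
With δ = 9/10: need 1 − δ^K ≥ 4/3·(1−9/10)/(9/10), i.e. δ^K ≤ 0.8519.
Since (9/10)^1 = 0.9000 and (9/10)^2 = 0.8100, the smallest such K is 2.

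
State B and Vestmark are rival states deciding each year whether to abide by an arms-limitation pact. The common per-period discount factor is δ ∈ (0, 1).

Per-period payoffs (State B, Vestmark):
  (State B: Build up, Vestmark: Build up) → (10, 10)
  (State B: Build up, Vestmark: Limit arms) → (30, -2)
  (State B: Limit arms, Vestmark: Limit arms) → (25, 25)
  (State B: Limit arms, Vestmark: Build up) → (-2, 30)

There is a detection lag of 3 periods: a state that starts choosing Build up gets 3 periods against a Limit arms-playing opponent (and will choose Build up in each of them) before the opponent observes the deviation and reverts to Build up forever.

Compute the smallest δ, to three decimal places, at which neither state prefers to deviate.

The best deviation is to choose Build up for all 3 undetected periods, earning 30 each, then 10 forever once detected.
Deviation value: 30(1−δ^3)/(1−δ) + 10δ^3/(1−δ); cooperation value: 25/(1−δ).
IC: 25 ≥ 30(1−δ^3) + 10δ^3 = 30 − 20δ^3.
So δ^3 ≥ 5/20 = 1/4, giving δ ≥ (1/4)^(1/3) ≈ 0.630.

0.630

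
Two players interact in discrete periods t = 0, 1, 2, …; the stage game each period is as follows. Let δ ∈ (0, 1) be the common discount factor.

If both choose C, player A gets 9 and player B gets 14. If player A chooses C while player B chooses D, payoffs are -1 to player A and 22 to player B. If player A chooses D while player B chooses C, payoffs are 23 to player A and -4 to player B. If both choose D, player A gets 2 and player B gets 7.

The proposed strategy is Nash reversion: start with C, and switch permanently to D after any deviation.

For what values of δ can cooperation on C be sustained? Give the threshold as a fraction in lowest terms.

For player A: deviation gain 23−9 = 14, per-period punishment loss 9−2 = 7. IC gives δ ≥ 14/21 = 2/3.
For player B: gain 8, loss 7 per period, so δ ≥ 8/15.
The tighter constraint is player A's, so cooperation needs δ ≥ 2/3.

2/3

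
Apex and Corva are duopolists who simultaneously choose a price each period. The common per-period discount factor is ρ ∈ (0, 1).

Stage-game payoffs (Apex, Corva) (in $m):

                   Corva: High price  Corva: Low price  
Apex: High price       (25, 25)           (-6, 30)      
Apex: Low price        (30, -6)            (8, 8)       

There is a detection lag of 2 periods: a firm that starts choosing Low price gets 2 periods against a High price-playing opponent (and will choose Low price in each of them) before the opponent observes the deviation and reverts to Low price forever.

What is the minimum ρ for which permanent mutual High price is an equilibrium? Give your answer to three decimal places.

0.477

The best deviation is to choose Low price for all 2 undetected periods, earning 30 each, then 8 forever once detected.
Deviation value: 30(1−ρ^2)/(1−ρ) + 8ρ^2/(1−ρ); cooperation value: 25/(1−ρ).
IC: 25 ≥ 30(1−ρ^2) + 8ρ^2 = 30 − 22ρ^2.
So ρ^2 ≥ 5/22, giving ρ ≥ (5/22)^(1/2) ≈ 0.477.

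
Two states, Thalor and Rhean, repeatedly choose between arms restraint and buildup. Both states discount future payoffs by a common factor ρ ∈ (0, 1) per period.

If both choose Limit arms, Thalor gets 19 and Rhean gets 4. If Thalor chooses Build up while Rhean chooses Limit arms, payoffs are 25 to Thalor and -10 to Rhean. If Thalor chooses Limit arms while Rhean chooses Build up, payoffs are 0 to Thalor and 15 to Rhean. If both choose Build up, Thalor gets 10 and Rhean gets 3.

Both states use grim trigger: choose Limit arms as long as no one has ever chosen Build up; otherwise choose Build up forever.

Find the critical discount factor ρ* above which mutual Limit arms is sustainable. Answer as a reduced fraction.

11/12

For Thalor: deviation gain 25−19 = 6, per-period punishment loss 19−10 = 9. IC gives ρ ≥ 6/15 = 2/5.
For Rhean: gain 11, loss 1 per period, so ρ ≥ 11/12.
The tighter constraint is Rhean's, so cooperation needs ρ ≥ 11/12.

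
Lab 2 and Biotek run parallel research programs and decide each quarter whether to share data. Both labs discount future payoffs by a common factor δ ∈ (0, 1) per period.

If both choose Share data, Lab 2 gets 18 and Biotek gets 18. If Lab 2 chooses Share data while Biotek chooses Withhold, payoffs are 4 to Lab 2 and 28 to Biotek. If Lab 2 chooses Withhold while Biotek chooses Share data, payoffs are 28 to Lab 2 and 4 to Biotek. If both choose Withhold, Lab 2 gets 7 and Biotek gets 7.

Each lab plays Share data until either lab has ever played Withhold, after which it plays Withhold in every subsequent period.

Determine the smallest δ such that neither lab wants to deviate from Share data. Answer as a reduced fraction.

Cooperation forever yields 18 each period: 18/(1−δ).
Deviating yields 28 once, then 7 forever: 28 + 7δ/(1−δ).
No profitable deviation requires 18/(1−δ) ≥ 28 + 7δ/(1−δ).
Multiplying by (1−δ): 18 ≥ 28(1−δ) + 7δ = 28 − 21δ.
So 21δ ≥ 10, i.e. δ ≥ 10/21.

10/21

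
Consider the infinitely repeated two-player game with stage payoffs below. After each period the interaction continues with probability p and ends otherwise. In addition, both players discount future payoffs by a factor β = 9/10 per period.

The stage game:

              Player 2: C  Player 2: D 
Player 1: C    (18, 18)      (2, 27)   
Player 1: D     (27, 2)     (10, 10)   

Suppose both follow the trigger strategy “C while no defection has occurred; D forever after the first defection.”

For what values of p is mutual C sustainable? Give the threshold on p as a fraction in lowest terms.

10/17

Expected continuation weight on next period's payoff is β·p = 9/10·p, which plays the role of the discount factor.
Cooperation requires 9/10·p ≥ (27−18)/(27−10) = 9/17, hence p ≥ 10/17.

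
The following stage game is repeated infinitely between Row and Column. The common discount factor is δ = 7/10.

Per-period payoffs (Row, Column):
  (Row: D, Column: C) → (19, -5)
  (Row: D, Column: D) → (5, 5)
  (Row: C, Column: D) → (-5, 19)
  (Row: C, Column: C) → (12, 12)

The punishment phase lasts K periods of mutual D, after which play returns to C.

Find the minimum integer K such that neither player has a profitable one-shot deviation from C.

2

Need Σ_{k=1}^{K} δ^k ≥ (19−12)/(12−5) = 1.0000 at δ = 7/10.
At K = 1 the sum is 0.7000 < 1.0000; at K = 2 it is 1.1900 ≥ 1.0000.
So the minimum punishment length is K = 2.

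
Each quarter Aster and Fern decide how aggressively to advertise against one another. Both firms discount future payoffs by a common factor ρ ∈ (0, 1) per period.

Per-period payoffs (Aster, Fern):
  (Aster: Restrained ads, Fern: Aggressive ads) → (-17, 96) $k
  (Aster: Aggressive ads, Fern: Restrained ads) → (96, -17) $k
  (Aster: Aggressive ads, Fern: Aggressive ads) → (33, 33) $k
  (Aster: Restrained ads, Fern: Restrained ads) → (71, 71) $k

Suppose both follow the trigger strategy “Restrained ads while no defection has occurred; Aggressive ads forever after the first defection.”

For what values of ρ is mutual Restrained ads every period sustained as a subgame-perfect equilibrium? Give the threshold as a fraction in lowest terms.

25/63

Cooperation forever yields 71 each period: 71/(1−ρ).
Deviating yields 96 once, then 33 forever: 96 + 33ρ/(1−ρ).
No profitable deviation requires 71/(1−ρ) ≥ 96 + 33ρ/(1−ρ).
Multiplying by (1−ρ): 71 ≥ 96(1−ρ) + 33ρ = 96 − 63ρ.
So 63ρ ≥ 25, i.e. ρ ≥ 25/63.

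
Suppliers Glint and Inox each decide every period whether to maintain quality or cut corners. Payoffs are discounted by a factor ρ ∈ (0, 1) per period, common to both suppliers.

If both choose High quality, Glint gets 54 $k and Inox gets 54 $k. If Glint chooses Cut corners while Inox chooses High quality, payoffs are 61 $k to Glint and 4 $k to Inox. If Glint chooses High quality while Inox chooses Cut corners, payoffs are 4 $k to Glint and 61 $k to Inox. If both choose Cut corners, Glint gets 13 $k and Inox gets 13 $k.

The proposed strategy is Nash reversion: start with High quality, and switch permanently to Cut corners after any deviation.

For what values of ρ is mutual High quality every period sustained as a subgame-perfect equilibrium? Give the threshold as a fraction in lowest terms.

54/(1−ρ) ≥ 61 + 13ρ/(1−ρ)
54 ≥ 61 − 48ρ
ρ ≥ 7/48.

7/48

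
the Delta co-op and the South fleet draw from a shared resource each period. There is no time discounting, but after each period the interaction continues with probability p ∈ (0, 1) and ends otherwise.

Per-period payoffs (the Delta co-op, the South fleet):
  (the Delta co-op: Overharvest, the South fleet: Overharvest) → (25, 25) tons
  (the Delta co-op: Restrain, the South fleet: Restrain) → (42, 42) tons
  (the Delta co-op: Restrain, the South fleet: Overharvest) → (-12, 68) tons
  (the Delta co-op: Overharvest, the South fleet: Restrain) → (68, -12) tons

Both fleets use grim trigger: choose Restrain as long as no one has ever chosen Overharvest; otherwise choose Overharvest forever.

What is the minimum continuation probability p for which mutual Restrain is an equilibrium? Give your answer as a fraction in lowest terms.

26/43

Expected cooperation value is 42 + p·42 + p²·42 + … = 42/(1−p); deviation gives 68 + p·25/(1−p).
42 ≥ 68(1−p) + 25p ⇒ 43p ≥ 26 ⇒ p ≥ 26/43.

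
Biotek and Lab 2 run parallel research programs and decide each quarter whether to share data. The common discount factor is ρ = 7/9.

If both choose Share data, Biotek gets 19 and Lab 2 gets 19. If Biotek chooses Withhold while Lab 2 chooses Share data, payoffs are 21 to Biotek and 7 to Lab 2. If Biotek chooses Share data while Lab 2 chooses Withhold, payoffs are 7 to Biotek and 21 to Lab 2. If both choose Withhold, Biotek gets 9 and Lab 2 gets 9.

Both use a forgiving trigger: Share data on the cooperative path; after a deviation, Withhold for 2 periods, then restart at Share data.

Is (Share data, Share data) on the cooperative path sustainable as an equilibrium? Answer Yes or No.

Comparing payoff streams over the 3 periods until play realigns: cooperate → 19(1+ρ+…+ρ^2); deviate → 21 + 9(ρ+…+ρ^2).
Cooperation is sustained iff (19−9)(ρ+…+ρ^2) ≥ 21−19.
ρ+…+ρ^2 = 7/9·(1−(7/9)^2)/(1−7/9) = 1.3827, and (21−19)/(19−9) = 0.2000.
1.3827 ≥ 0.2000, so cooperation is sustainable.

Yes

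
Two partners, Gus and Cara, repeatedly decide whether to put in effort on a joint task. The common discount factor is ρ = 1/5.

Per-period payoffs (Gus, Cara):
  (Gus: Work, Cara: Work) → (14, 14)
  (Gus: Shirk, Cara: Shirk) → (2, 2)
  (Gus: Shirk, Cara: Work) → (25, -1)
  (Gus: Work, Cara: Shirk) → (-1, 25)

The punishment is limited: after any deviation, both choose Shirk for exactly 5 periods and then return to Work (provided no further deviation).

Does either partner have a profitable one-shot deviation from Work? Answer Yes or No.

Comparing payoff streams over the 6 periods until play realigns: cooperate → 14(1+ρ+…+ρ^5); deviate → 25 + 2(ρ+…+ρ^5).
Cooperation is sustained iff (14−2)(ρ+…+ρ^5) ≥ 25−14.
ρ+…+ρ^5 = 1/5·(1−(1/5)^5)/(1−1/5) = 0.2499, and (25−14)/(14−2) = 0.9167.
0.2499 < 0.9167, so cooperation is not sustainable.

Yes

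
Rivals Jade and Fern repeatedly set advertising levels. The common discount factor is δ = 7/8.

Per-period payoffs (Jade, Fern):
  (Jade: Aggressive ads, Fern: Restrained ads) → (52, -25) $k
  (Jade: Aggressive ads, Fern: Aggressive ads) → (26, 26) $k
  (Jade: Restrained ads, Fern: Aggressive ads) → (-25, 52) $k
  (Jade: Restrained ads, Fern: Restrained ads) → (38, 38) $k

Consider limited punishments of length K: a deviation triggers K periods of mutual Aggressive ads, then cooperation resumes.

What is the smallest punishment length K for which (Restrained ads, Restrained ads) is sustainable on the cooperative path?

2

Need Σ_{k=1}^{K} δ^k ≥ (52−38)/(38−26) = 1.1667 at δ = 7/8.
At K = 1 the sum is 0.8750 < 1.1667; at K = 2 it is 1.6406 ≥ 1.1667.
So the minimum punishment length is K = 2.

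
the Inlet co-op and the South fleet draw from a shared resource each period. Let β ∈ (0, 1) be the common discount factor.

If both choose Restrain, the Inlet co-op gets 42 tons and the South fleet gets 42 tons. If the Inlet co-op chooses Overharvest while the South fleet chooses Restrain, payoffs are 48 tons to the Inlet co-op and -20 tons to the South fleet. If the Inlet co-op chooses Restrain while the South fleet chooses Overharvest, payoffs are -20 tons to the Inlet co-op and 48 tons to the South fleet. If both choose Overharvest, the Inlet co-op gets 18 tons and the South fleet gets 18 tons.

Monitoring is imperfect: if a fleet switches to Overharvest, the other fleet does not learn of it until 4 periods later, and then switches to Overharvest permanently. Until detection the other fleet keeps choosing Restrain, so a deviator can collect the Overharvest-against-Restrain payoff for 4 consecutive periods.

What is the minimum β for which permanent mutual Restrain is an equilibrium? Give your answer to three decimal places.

A deviator earns 48 for 4 periods, then 18 forever; cooperating earns 42 forever. Multiplying the IC by (1−β):
42 ≥ 48(1−β^4) + 18β^4, so 30·β^4 ≥ 6 and β^4 ≥ 1/5.
β ≥ (1/5)^(1/4) ≈ 0.669.

0.669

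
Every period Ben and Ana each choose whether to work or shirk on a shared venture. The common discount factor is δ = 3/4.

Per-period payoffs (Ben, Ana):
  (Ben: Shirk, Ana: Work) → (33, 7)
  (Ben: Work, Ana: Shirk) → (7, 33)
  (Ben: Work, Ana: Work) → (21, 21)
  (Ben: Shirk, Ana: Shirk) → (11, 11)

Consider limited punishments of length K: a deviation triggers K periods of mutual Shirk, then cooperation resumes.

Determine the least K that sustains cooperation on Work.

2

Need Σ_{k=1}^{K} δ^k ≥ (33−21)/(21−11) = 1.2000 at δ = 3/4.
At K = 1 the sum is 0.7500 < 1.2000; at K = 2 it is 1.3125 ≥ 1.2000.
So the minimum punishment length is K = 2.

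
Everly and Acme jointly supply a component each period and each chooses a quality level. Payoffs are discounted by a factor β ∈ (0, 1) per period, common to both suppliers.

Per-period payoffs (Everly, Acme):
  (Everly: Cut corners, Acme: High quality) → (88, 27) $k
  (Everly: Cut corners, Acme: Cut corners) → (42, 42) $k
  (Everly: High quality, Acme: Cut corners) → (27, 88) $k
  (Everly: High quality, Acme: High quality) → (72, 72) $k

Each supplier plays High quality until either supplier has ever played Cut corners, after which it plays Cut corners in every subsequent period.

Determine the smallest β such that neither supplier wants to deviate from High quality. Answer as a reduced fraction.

8/23

One-period gain from deviating is 88 − 72 = 16. The loss is 72 − 42 = 30 in every subsequent period, with present value 30·β/(1−β).
Deviation is unprofitable when 30·β/(1−β) ≥ 16, i.e. β/(1−β) ≥ 8/15.
Equivalently β ≥ 16/(16+30) = 8/23.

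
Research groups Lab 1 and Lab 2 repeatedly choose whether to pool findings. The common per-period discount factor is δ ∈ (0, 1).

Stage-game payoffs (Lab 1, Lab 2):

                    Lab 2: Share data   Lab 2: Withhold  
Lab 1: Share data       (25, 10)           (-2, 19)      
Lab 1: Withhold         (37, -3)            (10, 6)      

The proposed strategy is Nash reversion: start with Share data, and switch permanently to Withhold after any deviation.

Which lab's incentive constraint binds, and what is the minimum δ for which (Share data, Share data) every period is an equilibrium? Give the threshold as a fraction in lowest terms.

Lab 2; δ ≥ 9/13

Lab 1: cooperation gives 25 each period; deviation gives 37 once then 10 forever.
  25/(1−δ) ≥ 37 + 10δ/(1−δ) ⇒ δ ≥ 12/27 = 4/9.
Lab 2: cooperation gives 10 each period; deviation gives 19 once then 6 forever.
  δ ≥ 9/13.
Both must hold, so the binding constraint is Lab 2's: δ ≥ 9/13.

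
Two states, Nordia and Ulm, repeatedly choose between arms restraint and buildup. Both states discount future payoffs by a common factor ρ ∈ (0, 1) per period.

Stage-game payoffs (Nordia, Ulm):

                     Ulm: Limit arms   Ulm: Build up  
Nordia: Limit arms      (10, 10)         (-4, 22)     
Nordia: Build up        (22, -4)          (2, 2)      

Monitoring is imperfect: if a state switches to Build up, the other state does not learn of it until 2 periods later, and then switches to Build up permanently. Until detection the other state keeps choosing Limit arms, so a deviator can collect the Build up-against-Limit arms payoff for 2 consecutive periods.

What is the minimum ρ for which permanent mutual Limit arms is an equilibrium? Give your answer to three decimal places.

Deviating for the 2 undetected periods gains 22−10 = 12 per period over cooperation, then loses 10−2 = 8 per period forever once punishment starts.
Gain: 12(1 + ρ + … + ρ^1); loss: 8·ρ^2/(1−ρ).
No profitable deviation ⇔ 12(1−ρ^2) ≤ 8·ρ^2, i.e. ρ^2 ≥ 12/(12+8) = 3/5.
Hence ρ ≥ (3/5)^(1/2) ≈ 0.775.

0.775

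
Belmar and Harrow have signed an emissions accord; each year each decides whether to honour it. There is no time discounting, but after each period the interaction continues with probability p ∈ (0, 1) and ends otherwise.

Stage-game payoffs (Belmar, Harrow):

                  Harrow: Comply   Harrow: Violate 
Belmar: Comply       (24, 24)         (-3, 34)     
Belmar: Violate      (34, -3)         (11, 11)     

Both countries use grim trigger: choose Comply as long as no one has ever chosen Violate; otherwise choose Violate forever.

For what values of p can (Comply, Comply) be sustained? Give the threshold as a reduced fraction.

Expected cooperation value is 24 + p·24 + p²·24 + … = 24/(1−p); deviation gives 34 + p·11/(1−p).
24 ≥ 34(1−p) + 11p ⇒ 23p ≥ 10 ⇒ p ≥ 10/23.

10/23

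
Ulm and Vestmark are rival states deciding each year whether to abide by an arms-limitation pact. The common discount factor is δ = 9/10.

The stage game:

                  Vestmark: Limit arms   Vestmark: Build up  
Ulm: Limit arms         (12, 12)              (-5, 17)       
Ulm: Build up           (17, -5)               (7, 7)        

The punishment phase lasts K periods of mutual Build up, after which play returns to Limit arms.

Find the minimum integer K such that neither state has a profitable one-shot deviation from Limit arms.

2

Need Σ_{k=1}^{K} δ^k ≥ (17−12)/(12−7) = 1.0000 at δ = 9/10.
At K = 1 the sum is 0.9000 < 1.0000; at K = 2 it is 1.7100 ≥ 1.0000.
So the minimum punishment length is K = 2.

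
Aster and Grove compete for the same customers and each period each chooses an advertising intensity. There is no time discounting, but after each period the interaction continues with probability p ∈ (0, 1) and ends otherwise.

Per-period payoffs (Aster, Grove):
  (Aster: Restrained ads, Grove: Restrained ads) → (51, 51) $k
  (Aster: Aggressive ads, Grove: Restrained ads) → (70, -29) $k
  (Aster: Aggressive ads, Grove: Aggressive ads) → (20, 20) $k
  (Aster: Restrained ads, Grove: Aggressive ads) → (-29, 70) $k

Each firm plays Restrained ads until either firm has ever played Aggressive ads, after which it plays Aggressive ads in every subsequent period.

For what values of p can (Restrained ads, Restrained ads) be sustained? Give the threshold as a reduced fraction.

19/50

With no time discounting, the continuation probability p plays the role of the discount factor.
Grim-trigger IC: 51/(1−p) ≥ 70 + 20p/(1−p) ⇒ p ≥ (70−51)/(70−20) = 19/50.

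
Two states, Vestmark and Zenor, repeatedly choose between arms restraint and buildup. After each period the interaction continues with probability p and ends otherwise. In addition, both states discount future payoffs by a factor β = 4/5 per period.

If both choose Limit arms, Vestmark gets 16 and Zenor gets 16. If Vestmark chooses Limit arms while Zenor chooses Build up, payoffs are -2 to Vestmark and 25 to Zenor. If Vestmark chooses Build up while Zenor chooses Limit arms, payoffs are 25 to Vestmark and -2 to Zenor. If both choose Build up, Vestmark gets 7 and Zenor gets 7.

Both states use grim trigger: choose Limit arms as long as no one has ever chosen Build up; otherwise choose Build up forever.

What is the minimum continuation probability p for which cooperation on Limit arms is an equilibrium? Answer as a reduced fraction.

Expected continuation weight on next period's payoff is β·p = 4/5·p, which plays the role of the discount factor.
Cooperation requires 4/5·p ≥ (25−16)/(25−7) = 1/2, hence p ≥ 5/8.

5/8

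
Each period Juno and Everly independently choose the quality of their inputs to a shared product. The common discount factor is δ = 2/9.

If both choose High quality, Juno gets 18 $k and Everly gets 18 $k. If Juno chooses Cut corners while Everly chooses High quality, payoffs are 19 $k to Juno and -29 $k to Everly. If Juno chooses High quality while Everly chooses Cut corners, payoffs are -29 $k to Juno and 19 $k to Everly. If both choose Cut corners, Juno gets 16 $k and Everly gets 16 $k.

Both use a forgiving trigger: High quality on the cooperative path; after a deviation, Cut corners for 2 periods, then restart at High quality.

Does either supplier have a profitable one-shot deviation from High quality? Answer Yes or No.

Yes

A one-shot deviation gives 19 now, then 16 for 2 periods, then back to 18.
Gain from deviating: (19−18) today; loss: (18−16) in each of the next 2 periods.
No-deviation condition: (18−16)(δ+…+δ^2) ≥ 19−18, i.e. δ+…+δ^2 ≥ 1/2.
At δ = 2/9: δ+…+δ^2 = 0.2716 < 0.5000.
So cooperation is not sustainable.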